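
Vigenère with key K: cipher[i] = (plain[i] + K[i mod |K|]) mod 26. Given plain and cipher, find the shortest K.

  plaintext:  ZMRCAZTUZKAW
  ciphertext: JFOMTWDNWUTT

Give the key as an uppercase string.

KTX

  i= 0: J-Z = 10 → K
  i= 1: F-M = 19 → T
  i= 2: O-R = 23 → X
  i= 3: M-C = 10 → K
  i= 4: T-A = 19 → T
  i= 5: W-Z = 23 → X
  i= 6: D-T = 10 → K
  i= 7: N-U = 19 → T
  i= 8: W-Z = 23 → X
  i= 9: U-K = 10 → K
  i=10: T-A = 19 → T
  i=11: T-W = 23 → X
  shifts repeat with period 3: KTX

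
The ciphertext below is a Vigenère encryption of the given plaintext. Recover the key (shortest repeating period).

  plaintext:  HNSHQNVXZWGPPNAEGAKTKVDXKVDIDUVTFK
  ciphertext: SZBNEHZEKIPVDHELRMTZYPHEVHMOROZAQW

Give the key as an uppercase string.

LMJGOUEH

  i= 0: S-H = 11 → L
  i= 1: Z-N = 12 → M
  i= 2: B-S =  9 → J
  i= 3: N-H =  6 → G
  i= 4: E-Q = 14 → O
  i= 5: H-N = 20 → U
  i= 6: Z-V =  4 → E
  i= 7: E-X =  7 → H
  i= 8: K-Z = 11 → L
  i= 9: I-W = 12 → M
  i=10: P-G =  9 → J
  i=11: V-P =  6 → G
  i=12: D-P = 14 → O
  i=13: H-N = 20 → U
  i=14: E-A =  4 → E
  i=15: L-E =  7 → H
  i=16: R-G = 11 → L
  i=17: M-A = 12 → M
  i=18: T-K =  9 → J
  i=19: Z-T =  6 → G
  i=20: Y-K = 14 → O
  i=21: P-V = 20 → U
  i=22: H-D =  4 → E
  i=23: E-X =  7 → H
  i=24: V-K = 11 → L
  i=25: H-V = 12 → M
  i=26: M-D =  9 → J
  i=27: O-I =  6 → G
  i=28: R-D = 14 → O
  i=29: O-U = 20 → U
  i=30: Z-V =  4 → E
  i=31: A-T =  7 → H
  i=32: Q-F = 11 → L
  i=33: W-K = 12 → M
  shifts repeat with period 8: LMJGOUEH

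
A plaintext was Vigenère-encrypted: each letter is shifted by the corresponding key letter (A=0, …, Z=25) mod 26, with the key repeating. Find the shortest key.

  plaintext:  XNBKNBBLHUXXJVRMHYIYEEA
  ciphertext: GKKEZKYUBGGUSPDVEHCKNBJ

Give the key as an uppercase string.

JXJUM

  i= 0: G-X =  9 → J
  i= 1: K-N = 23 → X
  i= 2: K-B =  9 → J
  i= 3: E-K = 20 → U
  i= 4: Z-N = 12 → M
  i= 5: K-B =  9 → J
  i= 6: Y-B = 23 → X
  i= 7: U-L =  9 → J
  i= 8: B-H = 20 → U
  i= 9: G-U = 12 → M
  i=10: G-X =  9 → J
  i=11: U-X = 23 → X
  i=12: S-J =  9 → J
  i=13: P-V = 20 → U
  i=14: D-R = 12 → M
  i=15: V-M =  9 → J
  i=16: E-H = 23 → X
  i=17: H-Y =  9 → J
  i=18: C-I = 20 → U
  i=19: K-Y = 12 → M
  i=20: N-E =  9 → J
  i=21: B-E = 23 → X
  i=22: J-A =  9 → J
  shifts repeat with period 5: JXJUM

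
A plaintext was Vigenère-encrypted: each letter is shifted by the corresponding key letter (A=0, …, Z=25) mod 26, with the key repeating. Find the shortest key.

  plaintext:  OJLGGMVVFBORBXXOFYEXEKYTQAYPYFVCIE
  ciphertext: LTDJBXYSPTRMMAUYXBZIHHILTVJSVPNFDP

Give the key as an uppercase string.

XKSDVLD

  i= 0: L-O = 23 → X
  i= 1: T-J = 10 → K
  i= 2: D-L = 18 → S
  i= 3: J-G =  3 → D
  i= 4: B-G = 21 → V
  i= 5: X-M = 11 → L
  i= 6: Y-V =  3 → D
  i= 7: S-V = 23 → X
  i= 8: P-F = 10 → K
  i= 9: T-B = 18 → S
  i=10: R-O =  3 → D
  i=11: M-R = 21 → V
  i=12: M-B = 11 → L
  i=13: A-X =  3 → D
  i=14: U-X = 23 → X
  i=15: Y-O = 10 → K
  i=16: X-F = 18 → S
  i=17: B-Y =  3 → D
  i=18: Z-E = 21 → V
  i=19: I-X = 11 → L
  i=20: H-E =  3 → D
  i=21: H-K = 23 → X
  i=22: I-Y = 10 → K
  i=23: L-T = 18 → S
  i=24: T-Q =  3 → D
  i=25: V-A = 21 → V
  i=26: J-Y = 11 → L
  i=27: S-P =  3 → D
  i=28: V-Y = 23 → X
  i=29: P-F = 10 → K
  i=30: N-V = 18 → S
  i=31: F-C =  3 → D
  i=32: D-I = 21 → V
  i=33: P-E = 11 → L
  shifts repeat with period 7: XKSDVLD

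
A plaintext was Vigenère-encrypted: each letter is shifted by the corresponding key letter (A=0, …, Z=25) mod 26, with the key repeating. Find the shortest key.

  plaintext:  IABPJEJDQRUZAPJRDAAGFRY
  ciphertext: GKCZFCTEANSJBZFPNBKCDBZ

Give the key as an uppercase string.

YKBKW

  i= 0: G-I = 24 → Y
  i= 1: K-A = 10 → K
  i= 2: C-B =  1 → B
  i= 3: Z-P = 10 → K
  i= 4: F-J = 22 → W
  i= 5: C-E = 24 → Y
  i= 6: T-J = 10 → K
  i= 7: E-D =  1 → B
  i= 8: A-Q = 10 → K
  i= 9: N-R = 22 → W
  i=10: S-U = 24 → Y
  i=11: J-Z = 10 → K
  i=12: B-A =  1 → B
  i=13: Z-P = 10 → K
  i=14: F-J = 22 → W
  i=15: P-R = 24 → Y
  i=16: N-D = 10 → K
  i=17: B-A =  1 → B
  i=18: K-A = 10 → K
  i=19: C-G = 22 → W
  i=20: D-F = 24 → Y
  i=21: B-R = 10 → K
  i=22: Z-Y =  1 → B
  shifts repeat with period 5: YKBKW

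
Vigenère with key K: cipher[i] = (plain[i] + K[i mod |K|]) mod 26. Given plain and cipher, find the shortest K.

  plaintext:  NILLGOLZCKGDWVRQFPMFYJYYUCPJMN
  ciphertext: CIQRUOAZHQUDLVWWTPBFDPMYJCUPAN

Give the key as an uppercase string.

  i= 0: C-N = 15 → P
  i= 1: I-I =  0 → A
  i= 2: Q-L =  5 → F
  i= 3: R-L =  6 → G
  i= 4: U-G = 14 → O
  i= 5: O-O =  0 → A
  i= 6: A-L = 15 → P
  i= 7: Z-Z =  0 → A
  i= 8: H-C =  5 → F
  i= 9: Q-K =  6 → G
  i=10: U-G = 14 → O
  i=11: D-D =  0 → A
  i=12: L-W = 15 → P
  i=13: V-V =  0 → A
  i=14: W-R =  5 → F
  i=15: W-Q =  6 → G
  i=16: T-F = 14 → O
  i=17: P-P =  0 → A
  i=18: B-M = 15 → P
  i=19: F-F =  0 → A
  i=20: D-Y =  5 → F
  i=21: P-J =  6 → G
  i=22: M-Y = 14 → O
  i=23: Y-Y =  0 → A
  i=24: J-U = 15 → P
  i=25: C-C =  0 → A
  i=26: U-P =  5 → F
  i=27: P-J =  6 → G
  i=28: A-M = 14 → O
  i=29: N-N =  0 → A
  shifts repeat with period 6: PAFGOA

PAFGOA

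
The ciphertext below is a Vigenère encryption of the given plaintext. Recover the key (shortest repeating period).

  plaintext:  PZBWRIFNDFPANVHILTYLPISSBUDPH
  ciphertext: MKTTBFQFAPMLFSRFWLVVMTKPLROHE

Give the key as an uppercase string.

XLSXK

  i= 0: M-P = 23 → X
  i= 1: K-Z = 11 → L
  i= 2: T-B = 18 → S
  i= 3: T-W = 23 → X
  i= 4: B-R = 10 → K
  i= 5: F-I = 23 → X
  i= 6: Q-F = 11 → L
  i= 7: F-N = 18 → S
  i= 8: A-D = 23 → X
  i= 9: P-F = 10 → K
  i=10: M-P = 23 → X
  i=11: L-A = 11 → L
  i=12: F-N = 18 → S
  i=13: S-V = 23 → X
  i=14: R-H = 10 → K
  i=15: F-I = 23 → X
  i=16: W-L = 11 → L
  i=17: L-T = 18 → S
  i=18: V-Y = 23 → X
  i=19: V-L = 10 → K
  i=20: M-P = 23 → X
  i=21: T-I = 11 → L
  i=22: K-S = 18 → S
  i=23: P-S = 23 → X
  i=24: L-B = 10 → K
  i=25: R-U = 23 → X
  i=26: O-D = 11 → L
  i=27: H-P = 18 → S
  i=28: E-H = 23 → X
  shifts repeat with period 5: XLSXK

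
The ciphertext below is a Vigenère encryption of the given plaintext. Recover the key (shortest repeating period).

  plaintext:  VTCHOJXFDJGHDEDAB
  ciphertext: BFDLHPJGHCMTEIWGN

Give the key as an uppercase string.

GMBET

  i= 0: B-V =  6 → G
  i= 1: F-T = 12 → M
  i= 2: D-C =  1 → B
  i= 3: L-H =  4 → E
  i= 4: H-O = 19 → T
  i= 5: P-J =  6 → G
  i= 6: J-X = 12 → M
  i= 7: G-F =  1 → B
  i= 8: H-D =  4 → E
  i= 9: C-J = 19 → T
  i=10: M-G =  6 → G
  i=11: T-H = 12 → M
  i=12: E-D =  1 → B
  i=13: I-E =  4 → E
  i=14: W-D = 19 → T
  i=15: G-A =  6 → G
  i=16: N-B = 12 → M
  shifts repeat with period 5: GMBET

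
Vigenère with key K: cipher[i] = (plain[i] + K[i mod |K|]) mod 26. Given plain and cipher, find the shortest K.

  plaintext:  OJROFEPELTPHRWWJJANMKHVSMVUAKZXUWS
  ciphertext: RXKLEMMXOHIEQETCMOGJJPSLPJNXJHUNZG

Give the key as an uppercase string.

  i= 0: R-O =  3 → D
  i= 1: X-J = 14 → O
  i= 2: K-R = 19 → T
  i= 3: L-O = 23 → X
  i= 4: E-F = 25 → Z
  i= 5: M-E =  8 → I
  i= 6: M-P = 23 → X
  i= 7: X-E = 19 → T
  i= 8: O-L =  3 → D
  i= 9: H-T = 14 → O
  i=10: I-P = 19 → T
  i=11: E-H = 23 → X
  i=12: Q-R = 25 → Z
  i=13: E-W =  8 → I
  i=14: T-W = 23 → X
  i=15: C-J = 19 → T
  i=16: M-J =  3 → D
  i=17: O-A = 14 → O
  i=18: G-N = 19 → T
  i=19: J-M = 23 → X
  i=20: J-K = 25 → Z
  i=21: P-H =  8 → I
  i=22: S-V = 23 → X
  i=23: L-S = 19 → T
  i=24: P-M =  3 → D
  i=25: J-V = 14 → O
  i=26: N-U = 19 → T
  i=27: X-A = 23 → X
  i=28: J-K = 25 → Z
  i=29: H-Z =  8 → I
  i=30: U-X = 23 → X
  i=31: N-U = 19 → T
  i=32: Z-W =  3 → D
  i=33: G-S = 14 → O
  shifts repeat with period 8: DOTXZIXT

DOTXZIXT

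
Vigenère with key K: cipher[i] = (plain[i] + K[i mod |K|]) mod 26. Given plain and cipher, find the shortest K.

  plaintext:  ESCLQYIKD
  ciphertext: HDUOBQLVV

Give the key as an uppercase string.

DLS

  i= 0: H-E =  3 → D
  i= 1: D-S = 11 → L
  i= 2: U-C = 18 → S
  i= 3: O-L =  3 → D
  i= 4: B-Q = 11 → L
  i= 5: Q-Y = 18 → S
  i= 6: L-I =  3 → D
  i= 7: V-K = 11 → L
  i= 8: V-D = 18 → S
  shifts repeat with period 3: DLS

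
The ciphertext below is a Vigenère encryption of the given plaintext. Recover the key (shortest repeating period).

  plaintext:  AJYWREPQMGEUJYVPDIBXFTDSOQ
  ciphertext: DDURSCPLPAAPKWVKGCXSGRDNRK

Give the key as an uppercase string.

DUWVBYAV

  i= 0: D-A =  3 → D
  i= 1: D-J = 20 → U
  i= 2: U-Y = 22 → W
  i= 3: R-W = 21 → V
  i= 4: S-R =  1 → B
  i= 5: C-E = 24 → Y
  i= 6: P-P =  0 → A
  i= 7: L-Q = 21 → V
  i= 8: P-M =  3 → D
  i= 9: A-G = 20 → U
  i=10: A-E = 22 → W
  i=11: P-U = 21 → V
  i=12: K-J =  1 → B
  i=13: W-Y = 24 → Y
  i=14: V-V =  0 → A
  i=15: K-P = 21 → V
  i=16: G-D =  3 → D
  i=17: C-I = 20 → U
  i=18: X-B = 22 → W
  i=19: S-X = 21 → V
  i=20: G-F =  1 → B
  i=21: R-T = 24 → Y
  i=22: D-D =  0 → A
  i=23: N-S = 21 → V
  i=24: R-O =  3 → D
  i=25: K-Q = 20 → U
  shifts repeat with period 8: DUWVBYAV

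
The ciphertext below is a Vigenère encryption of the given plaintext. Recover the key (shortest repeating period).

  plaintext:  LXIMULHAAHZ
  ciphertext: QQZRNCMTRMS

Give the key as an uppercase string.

FTR

  i= 0: Q-L =  5 → F
  i= 1: Q-X = 19 → T
  i= 2: Z-I = 17 → R
  i= 3: R-M =  5 → F
  i= 4: N-U = 19 → T
  i= 5: C-L = 17 → R
  i= 6: M-H =  5 → F
  i= 7: T-A = 19 → T
  i= 8: R-A = 17 → R
  i= 9: M-H =  5 → F
  i=10: S-Z = 19 → T
  shifts repeat with period 3: FTR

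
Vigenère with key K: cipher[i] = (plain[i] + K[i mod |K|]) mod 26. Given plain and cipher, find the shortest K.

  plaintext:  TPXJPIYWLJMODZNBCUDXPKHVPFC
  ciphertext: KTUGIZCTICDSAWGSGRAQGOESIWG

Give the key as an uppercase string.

REXXT

  i= 0: K-T = 17 → R
  i= 1: T-P =  4 → E
  i= 2: U-X = 23 → X
  i= 3: G-J = 23 → X
  i= 4: I-P = 19 → T
  i= 5: Z-I = 17 → R
  i= 6: C-Y =  4 → E
  i= 7: T-W = 23 → X
  i= 8: I-L = 23 → X
  i= 9: C-J = 19 → T
  i=10: D-M = 17 → R
  i=11: S-O =  4 → E
  i=12: A-D = 23 → X
  i=13: W-Z = 23 → X
  i=14: G-N = 19 → T
  i=15: S-B = 17 → R
  i=16: G-C =  4 → E
  i=17: R-U = 23 → X
  i=18: A-D = 23 → X
  i=19: Q-X = 19 → T
  i=20: G-P = 17 → R
  i=21: O-K =  4 → E
  i=22: E-H = 23 → X
  i=23: S-V = 23 → X
  i=24: I-P = 19 → T
  i=25: W-F = 17 → R
  i=26: G-C =  4 → E
  shifts repeat with period 5: REXXT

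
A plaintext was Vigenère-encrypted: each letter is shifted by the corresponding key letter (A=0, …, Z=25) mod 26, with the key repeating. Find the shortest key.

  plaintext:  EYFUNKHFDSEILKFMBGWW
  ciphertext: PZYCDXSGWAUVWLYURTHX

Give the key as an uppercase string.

LBTIQN

  i= 0: P-E = 11 → L
  i= 1: Z-Y =  1 → B
  i= 2: Y-F = 19 → T
  i= 3: C-U =  8 → I
  i= 4: D-N = 16 → Q
  i= 5: X-K = 13 → N
  i= 6: S-H = 11 → L
  i= 7: G-F =  1 → B
  i= 8: W-D = 19 → T
  i= 9: A-S =  8 → I
  i=10: U-E = 16 → Q
  i=11: V-I = 13 → N
  i=12: W-L = 11 → L
  i=13: L-K =  1 → B
  i=14: Y-F = 19 → T
  i=15: U-M =  8 → I
  i=16: R-B = 16 → Q
  i=17: T-G = 13 → N
  i=18: H-W = 11 → L
  i=19: X-W =  1 → B
  shifts repeat with period 6: LBTIQN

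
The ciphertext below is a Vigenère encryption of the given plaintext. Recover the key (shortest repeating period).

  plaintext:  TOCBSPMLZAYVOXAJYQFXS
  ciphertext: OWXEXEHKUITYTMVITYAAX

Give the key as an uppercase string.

  i= 0: O-T = 21 → V
  i= 1: W-O =  8 → I
  i= 2: X-C = 21 → V
  i= 3: E-B =  3 → D
  i= 4: X-S =  5 → F
  i= 5: E-P = 15 → P
  i= 6: H-M = 21 → V
  i= 7: K-L = 25 → Z
  i= 8: U-Z = 21 → V
  i= 9: I-A =  8 → I
  i=10: T-Y = 21 → V
  i=11: Y-V =  3 → D
  i=12: T-O =  5 → F
  i=13: M-X = 15 → P
  i=14: V-A = 21 → V
  i=15: I-J = 25 → Z
  i=16: T-Y = 21 → V
  i=17: Y-Q =  8 → I
  i=18: A-F = 21 → V
  i=19: A-X =  3 → D
  i=20: X-S =  5 → F
  shifts repeat with period 8: VIVDFPVZ

VIVDFPVZ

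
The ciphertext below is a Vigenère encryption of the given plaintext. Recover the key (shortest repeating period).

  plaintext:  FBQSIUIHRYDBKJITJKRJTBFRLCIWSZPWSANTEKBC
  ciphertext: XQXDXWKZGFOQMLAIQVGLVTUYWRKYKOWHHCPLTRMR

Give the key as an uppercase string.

  i= 0: X-F = 18 → S
  i= 1: Q-B = 15 → P
  i= 2: X-Q =  7 → H
  i= 3: D-S = 11 → L
  i= 4: X-I = 15 → P
  i= 5: W-U =  2 → C
  i= 6: K-I =  2 → C
  i= 7: Z-H = 18 → S
  i= 8: G-R = 15 → P
  i= 9: F-Y =  7 → H
  i=10: O-D = 11 → L
  i=11: Q-B = 15 → P
  i=12: M-K =  2 → C
  i=13: L-J =  2 → C
  i=14: A-I = 18 → S
  i=15: I-T = 15 → P
  i=16: Q-J =  7 → H
  i=17: V-K = 11 → L
  i=18: G-R = 15 → P
  i=19: L-J =  2 → C
  i=20: V-T =  2 → C
  i=21: T-B = 18 → S
  i=22: U-F = 15 → P
  i=23: Y-R =  7 → H
  i=24: W-L = 11 → L
  i=25: R-C = 15 → P
  i=26: K-I =  2 → C
  i=27: Y-W =  2 → C
  i=28: K-S = 18 → S
  i=29: O-Z = 15 → P
  i=30: W-P =  7 → H
  i=31: H-W = 11 → L
  i=32: H-S = 15 → P
  i=33: C-A =  2 → C
  i=34: P-N =  2 → C
  i=35: L-T = 18 → S
  i=36: T-E = 15 → P
  i=37: R-K =  7 → H
  i=38: M-B = 11 → L
  i=39: R-C = 15 → P
  shifts repeat with period 7: SPHLPCC

SPHLPCC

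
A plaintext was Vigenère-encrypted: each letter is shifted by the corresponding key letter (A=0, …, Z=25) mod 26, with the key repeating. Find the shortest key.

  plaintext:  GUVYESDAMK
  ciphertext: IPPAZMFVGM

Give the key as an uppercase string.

CVU

  i= 0: I-G =  2 → C
  i= 1: P-U = 21 → V
  i= 2: P-V = 20 → U
  i= 3: A-Y =  2 → C
  i= 4: Z-E = 21 → V
  i= 5: M-S = 20 → U
  i= 6: F-D =  2 → C
  i= 7: V-A = 21 → V
  i= 8: G-M = 20 → U
  i= 9: M-K =  2 → C
  shifts repeat with period 3: CVU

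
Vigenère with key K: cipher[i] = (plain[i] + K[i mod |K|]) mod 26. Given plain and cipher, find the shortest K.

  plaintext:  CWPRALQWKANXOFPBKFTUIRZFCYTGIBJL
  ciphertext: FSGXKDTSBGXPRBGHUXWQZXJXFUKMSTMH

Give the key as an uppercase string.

DWRGKS

  i= 0: F-C =  3 → D
  i= 1: S-W = 22 → W
  i= 2: G-P = 17 → R
  i= 3: X-R =  6 → G
  i= 4: K-A = 10 → K
  i= 5: D-L = 18 → S
  i= 6: T-Q =  3 → D
  i= 7: S-W = 22 → W
  i= 8: B-K = 17 → R
  i= 9: G-A =  6 → G
  i=10: X-N = 10 → K
  i=11: P-X = 18 → S
  i=12: R-O =  3 → D
  i=13: B-F = 22 → W
  i=14: G-P = 17 → R
  i=15: H-B =  6 → G
  i=16: U-K = 10 → K
  i=17: X-F = 18 → S
  i=18: W-T =  3 → D
  i=19: Q-U = 22 → W
  i=20: Z-I = 17 → R
  i=21: X-R =  6 → G
  i=22: J-Z = 10 → K
  i=23: X-F = 18 → S
  i=24: F-C =  3 → D
  i=25: U-Y = 22 → W
  i=26: K-T = 17 → R
  i=27: M-G =  6 → G
  i=28: S-I = 10 → K
  i=29: T-B = 18 → S
  i=30: M-J =  3 → D
  i=31: H-L = 22 → W
  shifts repeat with period 6: DWRGKS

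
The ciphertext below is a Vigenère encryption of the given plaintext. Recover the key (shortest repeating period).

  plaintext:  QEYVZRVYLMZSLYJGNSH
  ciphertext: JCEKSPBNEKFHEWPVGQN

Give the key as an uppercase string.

TYGP

  i= 0: J-Q = 19 → T
  i= 1: C-E = 24 → Y
  i= 2: E-Y =  6 → G
  i= 3: K-V = 15 → P
  i= 4: S-Z = 19 → T
  i= 5: P-R = 24 → Y
  i= 6: B-V =  6 → G
  i= 7: N-Y = 15 → P
  i= 8: E-L = 19 → T
  i= 9: K-M = 24 → Y
  i=10: F-Z =  6 → G
  i=11: H-S = 15 → P
  i=12: E-L = 19 → T
  i=13: W-Y = 24 → Y
  i=14: P-J =  6 → G
  i=15: V-G = 15 → P
  i=16: G-N = 19 → T
  i=17: Q-S = 24 → Y
  i=18: N-H =  6 → G
  shifts repeat with period 4: TYGP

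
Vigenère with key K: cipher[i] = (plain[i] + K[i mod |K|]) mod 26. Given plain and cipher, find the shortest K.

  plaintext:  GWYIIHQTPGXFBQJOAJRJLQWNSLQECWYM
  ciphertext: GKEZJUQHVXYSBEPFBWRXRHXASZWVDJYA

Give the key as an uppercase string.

  i= 0: G-G =  0 → A
  i= 1: K-W = 14 → O
  i= 2: E-Y =  6 → G
  i= 3: Z-I = 17 → R
  i= 4: J-I =  1 → B
  i= 5: U-H = 13 → N
  i= 6: Q-Q =  0 → A
  i= 7: H-T = 14 → O
  i= 8: V-P =  6 → G
  i= 9: X-G = 17 → R
  i=10: Y-X =  1 → B
  i=11: S-F = 13 → N
  i=12: B-B =  0 → A
  i=13: E-Q = 14 → O
  i=14: P-J =  6 → G
  i=15: F-O = 17 → R
  i=16: B-A =  1 → B
  i=17: W-J = 13 → N
  i=18: R-R =  0 → A
  i=19: X-J = 14 → O
  i=20: R-L =  6 → G
  i=21: H-Q = 17 → R
  i=22: X-W =  1 → B
  i=23: A-N = 13 → N
  i=24: S-S =  0 → A
  i=25: Z-L = 14 → O
  i=26: W-Q =  6 → G
  i=27: V-E = 17 → R
  i=28: D-C =  1 → B
  i=29: J-W = 13 → N
  i=30: Y-Y =  0 → A
  i=31: A-M = 14 → O
  shifts repeat with period 6: AOGRBN

AOGRBN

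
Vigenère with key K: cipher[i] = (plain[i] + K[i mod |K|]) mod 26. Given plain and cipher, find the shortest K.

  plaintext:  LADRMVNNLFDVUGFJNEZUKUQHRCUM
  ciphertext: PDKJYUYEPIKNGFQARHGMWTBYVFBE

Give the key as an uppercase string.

  i= 0: P-L =  4 → E
  i= 1: D-A =  3 → D
  i= 2: K-D =  7 → H
  i= 3: J-R = 18 → S
  i= 4: Y-M = 12 → M
  i= 5: U-V = 25 → Z
  i= 6: Y-N = 11 → L
  i= 7: E-N = 17 → R
  i= 8: P-L =  4 → E
  i= 9: I-F =  3 → D
  i=10: K-D =  7 → H
  i=11: N-V = 18 → S
  i=12: G-U = 12 → M
  i=13: F-G = 25 → Z
  i=14: Q-F = 11 → L
  i=15: A-J = 17 → R
  i=16: R-N =  4 → E
  i=17: H-E =  3 → D
  i=18: G-Z =  7 → H
  i=19: M-U = 18 → S
  i=20: W-K = 12 → M
  i=21: T-U = 25 → Z
  i=22: B-Q = 11 → L
  i=23: Y-H = 17 → R
  i=24: V-R =  4 → E
  i=25: F-C =  3 → D
  i=26: B-U =  7 → H
  i=27: E-M = 18 → S
  shifts repeat with period 8: EDHSMZLR

EDHSMZLR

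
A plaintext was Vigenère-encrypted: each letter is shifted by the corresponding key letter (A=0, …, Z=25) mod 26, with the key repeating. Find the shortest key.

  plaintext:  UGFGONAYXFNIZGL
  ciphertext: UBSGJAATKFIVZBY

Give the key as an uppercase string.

AVN

  i= 0: U-U =  0 → A
  i= 1: B-G = 21 → V
  i= 2: S-F = 13 → N
  i= 3: G-G =  0 → A
  i= 4: J-O = 21 → V
  i= 5: A-N = 13 → N
  i= 6: A-A =  0 → A
  i= 7: T-Y = 21 → V
  i= 8: K-X = 13 → N
  i= 9: F-F =  0 → A
  i=10: I-N = 21 → V
  i=11: V-I = 13 → N
  i=12: Z-Z =  0 → A
  i=13: B-G = 21 → V
  i=14: Y-L = 13 → N
  shifts repeat with period 3: AVN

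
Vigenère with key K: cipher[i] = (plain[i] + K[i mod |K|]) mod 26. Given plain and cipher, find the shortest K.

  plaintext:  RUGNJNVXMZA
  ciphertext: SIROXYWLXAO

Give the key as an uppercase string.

BOL

  i= 0: S-R =  1 → B
  i= 1: I-U = 14 → O
  i= 2: R-G = 11 → L
  i= 3: O-N =  1 → B
  i= 4: X-J = 14 → O
  i= 5: Y-N = 11 → L
  i= 6: W-V =  1 → B
  i= 7: L-X = 14 → O
  i= 8: X-M = 11 → L
  i= 9: A-Z =  1 → B
  i=10: O-A = 14 → O
  shifts repeat with period 3: BOL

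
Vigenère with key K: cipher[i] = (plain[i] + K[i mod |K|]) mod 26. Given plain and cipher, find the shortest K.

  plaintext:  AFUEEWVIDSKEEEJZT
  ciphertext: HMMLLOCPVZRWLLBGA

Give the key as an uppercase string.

HHS

  i= 0: H-A =  7 → H
  i= 1: M-F =  7 → H
  i= 2: M-U = 18 → S
  i= 3: L-E =  7 → H
  i= 4: L-E =  7 → H
  i= 5: O-W = 18 → S
  i= 6: C-V =  7 → H
  i= 7: P-I =  7 → H
  i= 8: V-D = 18 → S
  i= 9: Z-S =  7 → H
  i=10: R-K =  7 → H
  i=11: W-E = 18 → S
  i=12: L-E =  7 → H
  i=13: L-E =  7 → H
  i=14: B-J = 18 → S
  i=15: G-Z =  7 → H
  i=16: A-T =  7 → H
  shifts repeat with period 3: HHS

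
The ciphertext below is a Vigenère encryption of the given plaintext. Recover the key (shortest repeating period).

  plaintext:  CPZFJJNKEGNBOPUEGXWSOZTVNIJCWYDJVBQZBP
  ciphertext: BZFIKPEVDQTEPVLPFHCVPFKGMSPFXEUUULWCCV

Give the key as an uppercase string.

  i= 0: B-C = 25 → Z
  i= 1: Z-P = 10 → K
  i= 2: F-Z =  6 → G
  i= 3: I-F =  3 → D
  i= 4: K-J =  1 → B
  i= 5: P-J =  6 → G
  i= 6: E-N = 17 → R
  i= 7: V-K = 11 → L
  i= 8: D-E = 25 → Z
  i= 9: Q-G = 10 → K
  i=10: T-N =  6 → G
  i=11: E-B =  3 → D
  i=12: P-O =  1 → B
  i=13: V-P =  6 → G
  i=14: L-U = 17 → R
  i=15: P-E = 11 → L
  i=16: F-G = 25 → Z
  i=17: H-X = 10 → K
  i=18: C-W =  6 → G
  i=19: V-S =  3 → D
  i=20: P-O =  1 → B
  i=21: F-Z =  6 → G
  i=22: K-T = 17 → R
  i=23: G-V = 11 → L
  i=24: M-N = 25 → Z
  i=25: S-I = 10 → K
  i=26: P-J =  6 → G
  i=27: F-C =  3 → D
  i=28: X-W =  1 → B
  i=29: E-Y =  6 → G
  i=30: U-D = 17 → R
  i=31: U-J = 11 → L
  i=32: U-V = 25 → Z
  i=33: L-B = 10 → K
  i=34: W-Q =  6 → G
  i=35: C-Z =  3 → D
  i=36: C-B =  1 → B
  i=37: V-P =  6 → G
  shifts repeat with period 8: ZKGDBGRL

ZKGDBGRL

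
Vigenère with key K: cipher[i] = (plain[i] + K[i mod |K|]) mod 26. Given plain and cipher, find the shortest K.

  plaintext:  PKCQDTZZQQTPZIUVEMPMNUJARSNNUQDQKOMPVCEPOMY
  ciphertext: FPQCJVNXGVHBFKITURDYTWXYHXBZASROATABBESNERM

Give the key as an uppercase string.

  i= 0: F-P = 16 → Q
  i= 1: P-K =  5 → F
  i= 2: Q-C = 14 → O
  i= 3: C-Q = 12 → M
  i= 4: J-D =  6 → G
  i= 5: V-T =  2 → C
  i= 6: N-Z = 14 → O
  i= 7: X-Z = 24 → Y
  i= 8: G-Q = 16 → Q
  i= 9: V-Q =  5 → F
  i=10: H-T = 14 → O
  i=11: B-P = 12 → M
  i=12: F-Z =  6 → G
  i=13: K-I =  2 → C
  i=14: I-U = 14 → O
  i=15: T-V = 24 → Y
  i=16: U-E = 16 → Q
  i=17: R-M =  5 → F
  i=18: D-P = 14 → O
  i=19: Y-M = 12 → M
  i=20: T-N =  6 → G
  i=21: W-U =  2 → C
  i=22: X-J = 14 → O
  i=23: Y-A = 24 → Y
  i=24: H-R = 16 → Q
  i=25: X-S =  5 → F
  i=26: B-N = 14 → O
  i=27: Z-N = 12 → M
  i=28: A-U =  6 → G
  i=29: S-Q =  2 → C
  i=30: R-D = 14 → O
  i=31: O-Q = 24 → Y
  i=32: A-K = 16 → Q
  i=33: T-O =  5 → F
  i=34: A-M = 14 → O
  i=35: B-P = 12 → M
  i=36: B-V =  6 → G
  i=37: E-C =  2 → C
  i=38: S-E = 14 → O
  i=39: N-P = 24 → Y
  i=40: E-O = 16 → Q
  i=41: R-M =  5 → F
  i=42: M-Y = 14 → O
  shifts repeat with period 8: QFOMGCOY

QFOMGCOY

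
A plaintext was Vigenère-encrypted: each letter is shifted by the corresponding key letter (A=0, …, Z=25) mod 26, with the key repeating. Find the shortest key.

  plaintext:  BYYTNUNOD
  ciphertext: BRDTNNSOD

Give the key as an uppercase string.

ATFA

  i= 0: B-B =  0 → A
  i= 1: R-Y = 19 → T
  i= 2: D-Y =  5 → F
  i= 3: T-T =  0 → A
  i= 4: N-N =  0 → A
  i= 5: N-U = 19 → T
  i= 6: S-N =  5 → F
  i= 7: O-O =  0 → A
  i= 8: D-D =  0 → A
  shifts repeat with period 4: ATFA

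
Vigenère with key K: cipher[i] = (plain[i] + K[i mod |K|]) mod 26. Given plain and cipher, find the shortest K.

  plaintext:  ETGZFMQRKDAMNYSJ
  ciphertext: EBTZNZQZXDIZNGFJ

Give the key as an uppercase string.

  i= 0: E-E =  0 → A
  i= 1: B-T =  8 → I
  i= 2: T-G = 13 → N
  i= 3: Z-Z =  0 → A
  i= 4: N-F =  8 → I
  i= 5: Z-M = 13 → N
  i= 6: Q-Q =  0 → A
  i= 7: Z-R =  8 → I
  i= 8: X-K = 13 → N
  i= 9: D-D =  0 → A
  i=10: I-A =  8 → I
  i=11: Z-M = 13 → N
  i=12: N-N =  0 → A
  i=13: G-Y =  8 → I
  i=14: F-S = 13 → N
  i=15: J-J =  0 → A
  shifts repeat with period 3: AIN

AIN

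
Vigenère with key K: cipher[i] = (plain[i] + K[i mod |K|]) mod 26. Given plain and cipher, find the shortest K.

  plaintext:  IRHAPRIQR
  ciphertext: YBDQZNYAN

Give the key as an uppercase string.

QKW

  i= 0: Y-I = 16 → Q
  i= 1: B-R = 10 → K
  i= 2: D-H = 22 → W
  i= 3: Q-A = 16 → Q
  i= 4: Z-P = 10 → K
  i= 5: N-R = 22 → W
  i= 6: Y-I = 16 → Q
  i= 7: A-Q = 10 → K
  i= 8: N-R = 22 → W
  shifts repeat with period 3: QKW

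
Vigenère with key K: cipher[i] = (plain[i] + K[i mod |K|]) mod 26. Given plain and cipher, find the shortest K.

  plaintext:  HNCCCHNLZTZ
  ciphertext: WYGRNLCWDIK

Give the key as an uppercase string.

PLE

  i= 0: W-H = 15 → P
  i= 1: Y-N = 11 → L
  i= 2: G-C =  4 → E
  i= 3: R-C = 15 → P
  i= 4: N-C = 11 → L
  i= 5: L-H =  4 → E
  i= 6: C-N = 15 → P
  i= 7: W-L = 11 → L
  i= 8: D-Z =  4 → E
  i= 9: I-T = 15 → P
  i=10: K-Z = 11 → L
  shifts repeat with period 3: PLE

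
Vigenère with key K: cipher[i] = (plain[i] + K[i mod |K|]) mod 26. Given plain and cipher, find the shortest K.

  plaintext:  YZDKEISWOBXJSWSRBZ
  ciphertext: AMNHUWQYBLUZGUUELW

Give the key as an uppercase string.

CNKXQOY

  i= 0: A-Y =  2 → C
  i= 1: M-Z = 13 → N
  i= 2: N-D = 10 → K
  i= 3: H-K = 23 → X
  i= 4: U-E = 16 → Q
  i= 5: W-I = 14 → O
  i= 6: Q-S = 24 → Y
  i= 7: Y-W =  2 → C
  i= 8: B-O = 13 → N
  i= 9: L-B = 10 → K
  i=10: U-X = 23 → X
  i=11: Z-J = 16 → Q
  i=12: G-S = 14 → O
  i=13: U-W = 24 → Y
  i=14: U-S =  2 → C
  i=15: E-R = 13 → N
  i=16: L-B = 10 → K
  i=17: W-Z = 23 → X
  shifts repeat with period 7: CNKXQOY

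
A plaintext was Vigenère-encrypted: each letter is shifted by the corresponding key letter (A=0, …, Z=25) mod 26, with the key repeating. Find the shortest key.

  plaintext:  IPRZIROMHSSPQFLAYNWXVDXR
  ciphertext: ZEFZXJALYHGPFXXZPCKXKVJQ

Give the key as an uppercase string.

RPOAPSMZ

  i= 0: Z-I = 17 → R
  i= 1: E-P = 15 → P
  i= 2: F-R = 14 → O
  i= 3: Z-Z =  0 → A
  i= 4: X-I = 15 → P
  i= 5: J-R = 18 → S
  i= 6: A-O = 12 → M
  i= 7: L-M = 25 → Z
  i= 8: Y-H = 17 → R
  i= 9: H-S = 15 → P
  i=10: G-S = 14 → O
  i=11: P-P =  0 → A
  i=12: F-Q = 15 → P
  i=13: X-F = 18 → S
  i=14: X-L = 12 → M
  i=15: Z-A = 25 → Z
  i=16: P-Y = 17 → R
  i=17: C-N = 15 → P
  i=18: K-W = 14 → O
  i=19: X-X =  0 → A
  i=20: K-V = 15 → P
  i=21: V-D = 18 → S
  i=22: J-X = 12 → M
  i=23: Q-R = 25 → Z
  shifts repeat with period 8: RPOAPSMZ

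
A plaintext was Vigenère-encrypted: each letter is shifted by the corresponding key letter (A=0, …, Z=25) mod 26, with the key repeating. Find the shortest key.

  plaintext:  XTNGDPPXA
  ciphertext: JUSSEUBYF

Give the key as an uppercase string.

  i= 0: J-X = 12 → M
  i= 1: U-T =  1 → B
  i= 2: S-N =  5 → F
  i= 3: S-G = 12 → M
  i= 4: E-D =  1 → B
  i= 5: U-P =  5 → F
  i= 6: B-P = 12 → M
  i= 7: Y-X =  1 → B
  i= 8: F-A =  5 → F
  shifts repeat with period 3: MBF

MBF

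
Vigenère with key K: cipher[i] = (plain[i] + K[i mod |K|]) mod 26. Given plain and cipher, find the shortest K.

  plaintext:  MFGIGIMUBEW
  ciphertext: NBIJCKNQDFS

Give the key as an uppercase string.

BWC

  i= 0: N-M =  1 → B
  i= 1: B-F = 22 → W
  i= 2: I-G =  2 → C
  i= 3: J-I =  1 → B
  i= 4: C-G = 22 → W
  i= 5: K-I =  2 → C
  i= 6: N-M =  1 → B
  i= 7: Q-U = 22 → W
  i= 8: D-B =  2 → C
  i= 9: F-E =  1 → B
  i=10: S-W = 22 → W
  shifts repeat with period 3: BWC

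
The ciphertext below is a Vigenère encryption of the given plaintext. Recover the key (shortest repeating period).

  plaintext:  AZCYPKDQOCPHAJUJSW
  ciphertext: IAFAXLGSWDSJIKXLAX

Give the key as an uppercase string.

  i= 0: I-A =  8 → I
  i= 1: A-Z =  1 → B
  i= 2: F-C =  3 → D
  i= 3: A-Y =  2 → C
  i= 4: X-P =  8 → I
  i= 5: L-K =  1 → B
  i= 6: G-D =  3 → D
  i= 7: S-Q =  2 → C
  i= 8: W-O =  8 → I
  i= 9: D-C =  1 → B
  i=10: S-P =  3 → D
  i=11: J-H =  2 → C
  i=12: I-A =  8 → I
  i=13: K-J =  1 → B
  i=14: X-U =  3 → D
  i=15: L-J =  2 → C
  i=16: A-S =  8 → I
  i=17: X-W =  1 → B
  shifts repeat with period 4: IBDC

IBDC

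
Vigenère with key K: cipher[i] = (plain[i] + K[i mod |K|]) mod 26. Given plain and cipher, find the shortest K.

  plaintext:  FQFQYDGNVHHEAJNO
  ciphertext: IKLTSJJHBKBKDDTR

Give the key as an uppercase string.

DUG

  i= 0: I-F =  3 → D
  i= 1: K-Q = 20 → U
  i= 2: L-F =  6 → G
  i= 3: T-Q =  3 → D
  i= 4: S-Y = 20 → U
  i= 5: J-D =  6 → G
  i= 6: J-G =  3 → D
  i= 7: H-N = 20 → U
  i= 8: B-V =  6 → G
  i= 9: K-H =  3 → D
  i=10: B-H = 20 → U
  i=11: K-E =  6 → G
  i=12: D-A =  3 → D
  i=13: D-J = 20 → U
  i=14: T-N =  6 → G
  i=15: R-O =  3 → D
  shifts repeat with period 3: DUG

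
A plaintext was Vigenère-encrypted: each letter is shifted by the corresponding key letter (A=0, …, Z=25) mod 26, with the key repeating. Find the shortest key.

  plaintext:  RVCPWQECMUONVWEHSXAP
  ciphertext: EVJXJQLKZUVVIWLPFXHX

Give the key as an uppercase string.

NAHI

  i= 0: E-R = 13 → N
  i= 1: V-V =  0 → A
  i= 2: J-C =  7 → H
  i= 3: X-P =  8 → I
  i= 4: J-W = 13 → N
  i= 5: Q-Q =  0 → A
  i= 6: L-E =  7 → H
  i= 7: K-C =  8 → I
  i= 8: Z-M = 13 → N
  i= 9: U-U =  0 → A
  i=10: V-O =  7 → H
  i=11: V-N =  8 → I
  i=12: I-V = 13 → N
  i=13: W-W =  0 → A
  i=14: L-E =  7 → H
  i=15: P-H =  8 → I
  i=16: F-S = 13 → N
  i=17: X-X =  0 → A
  i=18: H-A =  7 → H
  i=19: X-P =  8 → I
  shifts repeat with period 4: NAHI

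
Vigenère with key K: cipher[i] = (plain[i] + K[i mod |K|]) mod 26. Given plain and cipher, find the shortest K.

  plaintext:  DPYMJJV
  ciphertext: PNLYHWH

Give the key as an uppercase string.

MYN

  i= 0: P-D = 12 → M
  i= 1: N-P = 24 → Y
  i= 2: L-Y = 13 → N
  i= 3: Y-M = 12 → M
  i= 4: H-J = 24 → Y
  i= 5: W-J = 13 → N
  i= 6: H-V = 12 → M
  shifts repeat with period 3: MYN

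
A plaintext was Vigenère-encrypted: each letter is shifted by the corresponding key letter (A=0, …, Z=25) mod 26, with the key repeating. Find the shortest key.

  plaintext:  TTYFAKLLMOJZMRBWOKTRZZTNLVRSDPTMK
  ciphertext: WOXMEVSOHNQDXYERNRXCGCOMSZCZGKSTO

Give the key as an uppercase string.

  i= 0: W-T =  3 → D
  i= 1: O-T = 21 → V
  i= 2: X-Y = 25 → Z
  i= 3: M-F =  7 → H
  i= 4: E-A =  4 → E
  i= 5: V-K = 11 → L
  i= 6: S-L =  7 → H
  i= 7: O-L =  3 → D
  i= 8: H-M = 21 → V
  i= 9: N-O = 25 → Z
  i=10: Q-J =  7 → H
  i=11: D-Z =  4 → E
  i=12: X-M = 11 → L
  i=13: Y-R =  7 → H
  i=14: E-B =  3 → D
  i=15: R-W = 21 → V
  i=16: N-O = 25 → Z
  i=17: R-K =  7 → H
  i=18: X-T =  4 → E
  i=19: C-R = 11 → L
  i=20: G-Z =  7 → H
  i=21: C-Z =  3 → D
  i=22: O-T = 21 → V
  i=23: M-N = 25 → Z
  i=24: S-L =  7 → H
  i=25: Z-V =  4 → E
  i=26: C-R = 11 → L
  i=27: Z-S =  7 → H
  i=28: G-D =  3 → D
  i=29: K-P = 21 → V
  i=30: S-T = 25 → Z
  i=31: T-M =  7 → H
  i=32: O-K =  4 → E
  shifts repeat with period 7: DVZHELH

DVZHELH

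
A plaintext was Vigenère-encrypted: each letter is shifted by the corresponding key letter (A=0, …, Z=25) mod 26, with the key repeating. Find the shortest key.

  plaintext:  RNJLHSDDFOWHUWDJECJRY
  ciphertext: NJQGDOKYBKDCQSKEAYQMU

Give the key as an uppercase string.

WWHV

  i= 0: N-R = 22 → W
  i= 1: J-N = 22 → W
  i= 2: Q-J =  7 → H
  i= 3: G-L = 21 → V
  i= 4: D-H = 22 → W
  i= 5: O-S = 22 → W
  i= 6: K-D =  7 → H
  i= 7: Y-D = 21 → V
  i= 8: B-F = 22 → W
  i= 9: K-O = 22 → W
  i=10: D-W =  7 → H
  i=11: C-H = 21 → V
  i=12: Q-U = 22 → W
  i=13: S-W = 22 → W
  i=14: K-D =  7 → H
  i=15: E-J = 21 → V
  i=16: A-E = 22 → W
  i=17: Y-C = 22 → W
  i=18: Q-J =  7 → H
  i=19: M-R = 21 → V
  i=20: U-Y = 22 → W
  shifts repeat with period 4: WWHV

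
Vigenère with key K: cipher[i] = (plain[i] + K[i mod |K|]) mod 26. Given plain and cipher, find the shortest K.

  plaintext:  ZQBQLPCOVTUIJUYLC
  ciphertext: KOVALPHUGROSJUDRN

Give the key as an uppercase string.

  i= 0: K-Z = 11 → L
  i= 1: O-Q = 24 → Y
  i= 2: V-B = 20 → U
  i= 3: A-Q = 10 → K
  i= 4: L-L =  0 → A
  i= 5: P-P =  0 → A
  i= 6: H-C =  5 → F
  i= 7: U-O =  6 → G
  i= 8: G-V = 11 → L
  i= 9: R-T = 24 → Y
  i=10: O-U = 20 → U
  i=11: S-I = 10 → K
  i=12: J-J =  0 → A
  i=13: U-U =  0 → A
  i=14: D-Y =  5 → F
  i=15: R-L =  6 → G
  i=16: N-C = 11 → L
  shifts repeat with period 8: LYUKAAFG

LYUKAAFG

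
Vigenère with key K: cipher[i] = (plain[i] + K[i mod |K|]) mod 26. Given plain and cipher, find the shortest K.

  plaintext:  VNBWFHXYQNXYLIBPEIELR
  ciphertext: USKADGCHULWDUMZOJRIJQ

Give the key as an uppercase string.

ZFJEY

  i= 0: U-V = 25 → Z
  i= 1: S-N =  5 → F
  i= 2: K-B =  9 → J
  i= 3: A-W =  4 → E
  i= 4: D-F = 24 → Y
  i= 5: G-H = 25 → Z
  i= 6: C-X =  5 → F
  i= 7: H-Y =  9 → J
  i= 8: U-Q =  4 → E
  i= 9: L-N = 24 → Y
  i=10: W-X = 25 → Z
  i=11: D-Y =  5 → F
  i=12: U-L =  9 → J
  i=13: M-I =  4 → E
  i=14: Z-B = 24 → Y
  i=15: O-P = 25 → Z
  i=16: J-E =  5 → F
  i=17: R-I =  9 → J
  i=18: I-E =  4 → E
  i=19: J-L = 24 → Y
  i=20: Q-R = 25 → Z
  shifts repeat with period 5: ZFJEY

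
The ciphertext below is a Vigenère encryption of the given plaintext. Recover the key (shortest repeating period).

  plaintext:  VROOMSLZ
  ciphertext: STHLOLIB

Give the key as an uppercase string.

XCT

  i= 0: S-V = 23 → X
  i= 1: T-R =  2 → C
  i= 2: H-O = 19 → T
  i= 3: L-O = 23 → X
  i= 4: O-M =  2 → C
  i= 5: L-S = 19 → T
  i= 6: I-L = 23 → X
  i= 7: B-Z =  2 → C
  shifts repeat with period 3: XCT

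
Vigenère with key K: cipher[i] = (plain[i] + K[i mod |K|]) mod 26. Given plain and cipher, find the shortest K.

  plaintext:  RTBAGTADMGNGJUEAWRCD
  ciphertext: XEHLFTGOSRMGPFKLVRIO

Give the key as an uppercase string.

GLGLZA

  i= 0: X-R =  6 → G
  i= 1: E-T = 11 → L
  i= 2: H-B =  6 → G
  i= 3: L-A = 11 → L
  i= 4: F-G = 25 → Z
  i= 5: T-T =  0 → A
  i= 6: G-A =  6 → G
  i= 7: O-D = 11 → L
  i= 8: S-M =  6 → G
  i= 9: R-G = 11 → L
  i=10: M-N = 25 → Z
  i=11: G-G =  0 → A
  i=12: P-J =  6 → G
  i=13: F-U = 11 → L
  i=14: K-E =  6 → G
  i=15: L-A = 11 → L
  i=16: V-W = 25 → Z
  i=17: R-R =  0 → A
  i=18: I-C =  6 → G
  i=19: O-D = 11 → L
  shifts repeat with period 6: GLGLZA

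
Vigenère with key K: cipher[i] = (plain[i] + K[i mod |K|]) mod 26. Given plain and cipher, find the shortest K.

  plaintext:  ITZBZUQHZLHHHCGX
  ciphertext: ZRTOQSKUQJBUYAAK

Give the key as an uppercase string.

RYUN

  i= 0: Z-I = 17 → R
  i= 1: R-T = 24 → Y
  i= 2: T-Z = 20 → U
  i= 3: O-B = 13 → N
  i= 4: Q-Z = 17 → R
  i= 5: S-U = 24 → Y
  i= 6: K-Q = 20 → U
  i= 7: U-H = 13 → N
  i= 8: Q-Z = 17 → R
  i= 9: J-L = 24 → Y
  i=10: B-H = 20 → U
  i=11: U-H = 13 → N
  i=12: Y-H = 17 → R
  i=13: A-C = 24 → Y
  i=14: A-G = 20 → U
  i=15: K-X = 13 → N
  shifts repeat with period 4: RYUN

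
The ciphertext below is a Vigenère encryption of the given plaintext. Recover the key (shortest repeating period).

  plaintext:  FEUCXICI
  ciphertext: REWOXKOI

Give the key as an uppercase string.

MAC

  i= 0: R-F = 12 → M
  i= 1: E-E =  0 → A
  i= 2: W-U =  2 → C
  i= 3: O-C = 12 → M
  i= 4: X-X =  0 → A
  i= 5: K-I =  2 → C
  i= 6: O-C = 12 → M
  i= 7: I-I =  0 → A
  shifts repeat with period 3: MAC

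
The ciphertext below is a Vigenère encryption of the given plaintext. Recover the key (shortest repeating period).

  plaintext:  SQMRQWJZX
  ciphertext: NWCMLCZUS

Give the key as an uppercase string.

  i= 0: N-S = 21 → V
  i= 1: W-Q =  6 → G
  i= 2: C-M = 16 → Q
  i= 3: M-R = 21 → V
  i= 4: L-Q = 21 → V
  i= 5: C-W =  6 → G
  i= 6: Z-J = 16 → Q
  i= 7: U-Z = 21 → V
  i= 8: S-X = 21 → V
  shifts repeat with period 4: VGQV

VGQV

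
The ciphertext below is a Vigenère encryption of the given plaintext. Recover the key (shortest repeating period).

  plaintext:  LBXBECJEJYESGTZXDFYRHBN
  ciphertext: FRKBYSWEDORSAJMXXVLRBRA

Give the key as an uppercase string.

  i= 0: F-L = 20 → U
  i= 1: R-B = 16 → Q
  i= 2: K-X = 13 → N
  i= 3: B-B =  0 → A
  i= 4: Y-E = 20 → U
  i= 5: S-C = 16 → Q
  i= 6: W-J = 13 → N
  i= 7: E-E =  0 → A
  i= 8: D-J = 20 → U
  i= 9: O-Y = 16 → Q
  i=10: R-E = 13 → N
  i=11: S-S =  0 → A
  i=12: A-G = 20 → U
  i=13: J-T = 16 → Q
  i=14: M-Z = 13 → N
  i=15: X-X =  0 → A
  i=16: X-D = 20 → U
  i=17: V-F = 16 → Q
  i=18: L-Y = 13 → N
  i=19: R-R =  0 → A
  i=20: B-H = 20 → U
  i=21: R-B = 16 → Q
  i=22: A-N = 13 → N
  shifts repeat with period 4: UQNA

UQNA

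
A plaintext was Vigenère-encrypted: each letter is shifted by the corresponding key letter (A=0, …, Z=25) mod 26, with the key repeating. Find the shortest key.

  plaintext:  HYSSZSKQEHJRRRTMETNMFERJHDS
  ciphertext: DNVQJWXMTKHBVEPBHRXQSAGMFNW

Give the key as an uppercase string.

  i= 0: D-H = 22 → W
  i= 1: N-Y = 15 → P
  i= 2: V-S =  3 → D
  i= 3: Q-S = 24 → Y
  i= 4: J-Z = 10 → K
  i= 5: W-S =  4 → E
  i= 6: X-K = 13 → N
  i= 7: M-Q = 22 → W
  i= 8: T-E = 15 → P
  i= 9: K-H =  3 → D
  i=10: H-J = 24 → Y
  i=11: B-R = 10 → K
  i=12: V-R =  4 → E
  i=13: E-R = 13 → N
  i=14: P-T = 22 → W
  i=15: B-M = 15 → P
  i=16: H-E =  3 → D
  i=17: R-T = 24 → Y
  i=18: X-N = 10 → K
  i=19: Q-M =  4 → E
  i=20: S-F = 13 → N
  i=21: A-E = 22 → W
  i=22: G-R = 15 → P
  i=23: M-J =  3 → D
  i=24: F-H = 24 → Y
  i=25: N-D = 10 → K
  i=26: W-S =  4 → E
  shifts repeat with period 7: WPDYKEN

WPDYKEN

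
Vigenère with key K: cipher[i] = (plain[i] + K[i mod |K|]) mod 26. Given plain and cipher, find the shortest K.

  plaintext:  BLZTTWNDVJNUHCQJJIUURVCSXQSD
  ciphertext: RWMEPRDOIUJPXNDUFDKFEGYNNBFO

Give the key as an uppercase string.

  i= 0: R-B = 16 → Q
  i= 1: W-L = 11 → L
  i= 2: M-Z = 13 → N
  i= 3: E-T = 11 → L
  i= 4: P-T = 22 → W
  i= 5: R-W = 21 → V
  i= 6: D-N = 16 → Q
  i= 7: O-D = 11 → L
  i= 8: I-V = 13 → N
  i= 9: U-J = 11 → L
  i=10: J-N = 22 → W
  i=11: P-U = 21 → V
  i=12: X-H = 16 → Q
  i=13: N-C = 11 → L
  i=14: D-Q = 13 → N
  i=15: U-J = 11 → L
  i=16: F-J = 22 → W
  i=17: D-I = 21 → V
  i=18: K-U = 16 → Q
  i=19: F-U = 11 → L
  i=20: E-R = 13 → N
  i=21: G-V = 11 → L
  i=22: Y-C = 22 → W
  i=23: N-S = 21 → V
  i=24: N-X = 16 → Q
  i=25: B-Q = 11 → L
  i=26: F-S = 13 → N
  i=27: O-D = 11 → L
  shifts repeat with period 6: QLNLWV

QLNLWV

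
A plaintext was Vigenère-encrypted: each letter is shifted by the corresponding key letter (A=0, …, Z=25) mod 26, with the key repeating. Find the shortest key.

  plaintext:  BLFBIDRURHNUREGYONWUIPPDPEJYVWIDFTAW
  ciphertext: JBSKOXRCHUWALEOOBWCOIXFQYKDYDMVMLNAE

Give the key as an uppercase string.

IQNJGUA

  i= 0: J-B =  8 → I
  i= 1: B-L = 16 → Q
  i= 2: S-F = 13 → N
  i= 3: K-B =  9 → J
  i= 4: O-I =  6 → G
  i= 5: X-D = 20 → U
  i= 6: R-R =  0 → A
  i= 7: C-U =  8 → I
  i= 8: H-R = 16 → Q
  i= 9: U-H = 13 → N
  i=10: W-N =  9 → J
  i=11: A-U =  6 → G
  i=12: L-R = 20 → U
  i=13: E-E =  0 → A
  i=14: O-G =  8 → I
  i=15: O-Y = 16 → Q
  i=16: B-O = 13 → N
  i=17: W-N =  9 → J
  i=18: C-W =  6 → G
  i=19: O-U = 20 → U
  i=20: I-I =  0 → A
  i=21: X-P =  8 → I
  i=22: F-P = 16 → Q
  i=23: Q-D = 13 → N
  i=24: Y-P =  9 → J
  i=25: K-E =  6 → G
  i=26: D-J = 20 → U
  i=27: Y-Y =  0 → A
  i=28: D-V =  8 → I
  i=29: M-W = 16 → Q
  i=30: V-I = 13 → N
  i=31: M-D =  9 → J
  i=32: L-F =  6 → G
  i=33: N-T = 20 → U
  i=34: A-A =  0 → A
  i=35: E-W =  8 → I
  shifts repeat with period 7: IQNJGUA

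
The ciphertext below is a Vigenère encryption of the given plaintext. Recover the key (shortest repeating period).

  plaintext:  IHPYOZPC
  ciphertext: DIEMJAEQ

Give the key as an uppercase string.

VBPO

  i= 0: D-I = 21 → V
  i= 1: I-H =  1 → B
  i= 2: E-P = 15 → P
  i= 3: M-Y = 14 → O
  i= 4: J-O = 21 → V
  i= 5: A-Z =  1 → B
  i= 6: E-P = 15 → P
  i= 7: Q-C = 14 → O
  shifts repeat with period 4: VBPO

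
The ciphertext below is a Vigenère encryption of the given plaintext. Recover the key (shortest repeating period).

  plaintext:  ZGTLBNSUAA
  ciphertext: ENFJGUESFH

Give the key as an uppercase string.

  i= 0: E-Z =  5 → F
  i= 1: N-G =  7 → H
  i= 2: F-T = 12 → M
  i= 3: J-L = 24 → Y
  i= 4: G-B =  5 → F
  i= 5: U-N =  7 → H
  i= 6: E-S = 12 → M
  i= 7: S-U = 24 → Y
  i= 8: F-A =  5 → F
  i= 9: H-A =  7 → H
  shifts repeat with period 4: FHMY

FHMY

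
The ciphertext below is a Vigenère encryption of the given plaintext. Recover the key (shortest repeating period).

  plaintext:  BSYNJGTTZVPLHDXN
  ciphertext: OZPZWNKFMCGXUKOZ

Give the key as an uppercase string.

NHRM

  i= 0: O-B = 13 → N
  i= 1: Z-S =  7 → H
  i= 2: P-Y = 17 → R
  i= 3: Z-N = 12 → M
  i= 4: W-J = 13 → N
  i= 5: N-G =  7 → H
  i= 6: K-T = 17 → R
  i= 7: F-T = 12 → M
  i= 8: M-Z = 13 → N
  i= 9: C-V =  7 → H
  i=10: G-P = 17 → R
  i=11: X-L = 12 → M
  i=12: U-H = 13 → N
  i=13: K-D =  7 → H
  i=14: O-X = 17 → R
  i=15: Z-N = 12 → M
  shifts repeat with period 4: NHRM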